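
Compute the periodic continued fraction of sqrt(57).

Write x_i = (sqrt(57) + m_i)/d_i with (m_0, d_0) = (0, 1). a_0 = floor(sqrt(57)) = 7, since 7^2 = 49 <= 57 < 64 = 8^2.
Iterate m_{i+1} = d_i*a_i - m_i, d_{i+1} = (57 - m_{i+1}^2)/d_i, a_{i+1} = floor((a_0 + m_{i+1})/d_{i+1}):
  m_1 = 1*7 - 0 = 7, d_1 = (57 - 7^2)/1 = 8/1 = 8, a_1 = floor((7 + 7)/8) = 1.
  m_2 = 8*1 - 7 = 1, d_2 = (57 - 1^2)/8 = 56/8 = 7, a_2 = floor((7 + 1)/7) = 1.
  m_3 = 7*1 - 1 = 6, d_3 = (57 - 6^2)/7 = 21/7 = 3, a_3 = floor((7 + 6)/3) = 4.
  m_4 = 3*4 - 6 = 6, d_4 = (57 - 6^2)/3 = 21/3 = 7, a_4 = floor((7 + 6)/7) = 1.
  m_5 = 7*1 - 6 = 1, d_5 = (57 - 1^2)/7 = 56/7 = 8, a_5 = floor((7 + 1)/8) = 1.
  m_6 = 8*1 - 1 = 7, d_6 = (57 - 7^2)/8 = 8/8 = 1, a_6 = floor((7 + 7)/1) = 14.
  m_7 = 1*14 - 7 = 7, d_7 = (57 - 7^2)/1 = 8/1 = 8: (m_7, d_7) = (m_1, d_1) = (7, 8), so from here the quotients repeat a_1, ..., a_6; the period length is 6.
Hence the expansion of sqrt(57) is a_0 = 7 followed by the repeating block 1, 1, 4, 1, 1, 14 (period 6).

[7; (1, 1, 4, 1, 1, 14)]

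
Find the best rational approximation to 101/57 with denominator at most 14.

Expand x = 101/57 as a continued fraction with the Euclidean algorithm:
  101 = 1*57 + 44, so a_0 = 1.
  57 = 1*44 + 13, so a_1 = 1.
  44 = 3*13 + 5, so a_2 = 3.
  13 = 2*5 + 3, so a_3 = 2.
  5 = 1*3 + 2, so a_4 = 1.
  3 = 1*2 + 1, so a_5 = 1.
  2 = 2*1 + 0, so a_6 = 2.
so x = [1; 1, 3, 2, 1, 1, 2].
Convergents (p_i = a_i*p_{i-1} + p_{i-2}, q_i = a_i*q_{i-1} + q_{i-2} with p_{-2}=0, p_{-1}=1, q_{-2}=1, q_{-1}=0), until the denominator exceeds 14:
  i=0: a_0=1, p_0 = 1*1 + 0 = 1, q_0 = 1*0 + 1 = 1.
  i=1: a_1=1, p_1 = 1*1 + 1 = 2, q_1 = 1*1 + 0 = 1.
  i=2: a_2=3, p_2 = 3*2 + 1 = 7, q_2 = 3*1 + 1 = 4.
  i=3: a_3=2, p_3 = 2*7 + 2 = 16, q_3 = 2*4 + 1 = 9.
  i=4: a_4=1, p_4 = 1*16 + 7 = 23, q_4 = 1*9 + 4 = 13.
  i=5: a_5=1, p_5 = 1*23 + 16 = 39, q_5 = 1*13 + 9 = 22.
q_5 = 22 > 14, so the last convergent with denominator <= 14 is p_4/q_4 = 23/13.
The closest fraction with denominator <= 14 is either p_4/q_4 or the intermediate fraction (k*p_4 + p_3)/(k*q_4 + q_3) with the largest k >= 1 whose denominator stays <= 14; these approach x as k grows, and every other convergent or intermediate fraction in range is farther away.
Largest k: floor((14 - q_3)/q_4) = floor((14 - 9)/13) = 0.
Since k = 0, no intermediate fraction beyond p_4/q_4 has denominator <= 14, so the convergent 23/13 is the closest (its error is |101*13 - 23*57|/(57*13) = 2/741).

23/13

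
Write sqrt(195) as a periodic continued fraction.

Write x_i = (sqrt(195) + m_i)/d_i with (m_0, d_0) = (0, 1). a_0 = floor(sqrt(195)) = 13, since 13^2 = 169 <= 195 < 196 = 14^2.
Iterate m_{i+1} = d_i*a_i - m_i, d_{i+1} = (195 - m_{i+1}^2)/d_i, a_{i+1} = floor((a_0 + m_{i+1})/d_{i+1}):
  m_1 = 1*13 - 0 = 13, d_1 = (195 - 13^2)/1 = 26/1 = 26, a_1 = floor((13 + 13)/26) = 1.
  m_2 = 26*1 - 13 = 13, d_2 = (195 - 13^2)/26 = 26/26 = 1, a_2 = floor((13 + 13)/1) = 26.
  m_3 = 1*26 - 13 = 13, d_3 = (195 - 13^2)/1 = 26/1 = 26: (m_3, d_3) = (m_1, d_1) = (13, 26), so from here the quotients repeat a_1, a_2; the period length is 2.
Hence the expansion of sqrt(195) is a_0 = 13 followed by the repeating block 1, 26 (period 2).

[13; (1, 26)]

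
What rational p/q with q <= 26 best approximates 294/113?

Expand x = 294/113 as a continued fraction with the Euclidean algorithm:
  294 = 2*113 + 68, so a_0 = 2.
  113 = 1*68 + 45, so a_1 = 1.
  68 = 1*45 + 23, so a_2 = 1.
  45 = 1*23 + 22, so a_3 = 1.
  23 = 1*22 + 1, so a_4 = 1.
  22 = 22*1 + 0, so a_5 = 22.
so x = [2; 1, 1, 1, 1, 22].
Convergents (p_i = a_i*p_{i-1} + p_{i-2}, q_i = a_i*q_{i-1} + q_{i-2} with p_{-2}=0, p_{-1}=1, q_{-2}=1, q_{-1}=0), until the denominator exceeds 26:
  i=0: a_0=2, p_0 = 2*1 + 0 = 2, q_0 = 2*0 + 1 = 1.
  i=1: a_1=1, p_1 = 1*2 + 1 = 3, q_1 = 1*1 + 0 = 1.
  i=2: a_2=1, p_2 = 1*3 + 2 = 5, q_2 = 1*1 + 1 = 2.
  i=3: a_3=1, p_3 = 1*5 + 3 = 8, q_3 = 1*2 + 1 = 3.
  i=4: a_4=1, p_4 = 1*8 + 5 = 13, q_4 = 1*3 + 2 = 5.
  i=5: a_5=22, p_5 = 22*13 + 8 = 294, q_5 = 22*5 + 3 = 113.
q_5 = 113 > 26, so the last convergent with denominator <= 26 is p_4/q_4 = 13/5.
The closest fraction with denominator <= 26 is either p_4/q_4 or the intermediate fraction (k*p_4 + p_3)/(k*q_4 + q_3) with the largest k >= 1 whose denominator stays <= 26; these approach x as k grows, and every other convergent or intermediate fraction in range is farther away.
Largest k: floor((26 - q_3)/q_4) = floor((26 - 3)/5) = 4.
That gives (4*13 + 8)/(4*5 + 3) = 60/23.
Compare the errors: |x - 13/5| = |294*5 - 13*113|/(113*5) = 1/565, and |x - 60/23| = |294*23 - 60*113|/(113*23) = 18/2599.
Cross-multiplying, 1*2599 = 2599 < 10170 = 18*565, so 1/565 is smaller: the convergent 13/5 is closer to x than 60/23.

13/5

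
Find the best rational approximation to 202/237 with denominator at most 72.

52/61

Expand x = 202/237 as a continued fraction with the Euclidean algorithm:
  202 = 0*237 + 202, so a_0 = 0.
  237 = 1*202 + 35, so a_1 = 1.
  202 = 5*35 + 27, so a_2 = 5.
  35 = 1*27 + 8, so a_3 = 1.
  27 = 3*8 + 3, so a_4 = 3.
  8 = 2*3 + 2, so a_5 = 2.
  3 = 1*2 + 1, so a_6 = 1.
  2 = 2*1 + 0, so a_7 = 2.
so x = [0; 1, 5, 1, 3, 2, 1, 2].
Convergents (p_i = a_i*p_{i-1} + p_{i-2}, q_i = a_i*q_{i-1} + q_{i-2} with p_{-2}=0, p_{-1}=1, q_{-2}=1, q_{-1}=0), until the denominator exceeds 72:
  i=0: a_0=0, p_0 = 0*1 + 0 = 0, q_0 = 0*0 + 1 = 1.
  i=1: a_1=1, p_1 = 1*0 + 1 = 1, q_1 = 1*1 + 0 = 1.
  i=2: a_2=5, p_2 = 5*1 + 0 = 5, q_2 = 5*1 + 1 = 6.
  i=3: a_3=1, p_3 = 1*5 + 1 = 6, q_3 = 1*6 + 1 = 7.
  i=4: a_4=3, p_4 = 3*6 + 5 = 23, q_4 = 3*7 + 6 = 27.
  i=5: a_5=2, p_5 = 2*23 + 6 = 52, q_5 = 2*27 + 7 = 61.
  i=6: a_6=1, p_6 = 1*52 + 23 = 75, q_6 = 1*61 + 27 = 88.
q_6 = 88 > 72, so the last convergent with denominator <= 72 is p_5/q_5 = 52/61.
The closest fraction with denominator <= 72 is either p_5/q_5 or the intermediate fraction (k*p_5 + p_4)/(k*q_5 + q_4) with the largest k >= 1 whose denominator stays <= 72; these approach x as k grows, and every other convergent or intermediate fraction in range is farther away.
Largest k: floor((72 - q_4)/q_5) = floor((72 - 27)/61) = 0.
Since k = 0, no intermediate fraction beyond p_5/q_5 has denominator <= 72, so the convergent 52/61 is the closest (its error is |202*61 - 52*237|/(237*61) = 2/14457).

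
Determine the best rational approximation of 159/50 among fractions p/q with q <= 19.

35/11

Expand x = 159/50 as a continued fraction with the Euclidean algorithm:
  159 = 3*50 + 9, so a_0 = 3.
  50 = 5*9 + 5, so a_1 = 5.
  9 = 1*5 + 4, so a_2 = 1.
  5 = 1*4 + 1, so a_3 = 1.
  4 = 4*1 + 0, so a_4 = 4.
so x = [3; 5, 1, 1, 4].
Convergents (p_i = a_i*p_{i-1} + p_{i-2}, q_i = a_i*q_{i-1} + q_{i-2} with p_{-2}=0, p_{-1}=1, q_{-2}=1, q_{-1}=0), until the denominator exceeds 19:
  i=0: a_0=3, p_0 = 3*1 + 0 = 3, q_0 = 3*0 + 1 = 1.
  i=1: a_1=5, p_1 = 5*3 + 1 = 16, q_1 = 5*1 + 0 = 5.
  i=2: a_2=1, p_2 = 1*16 + 3 = 19, q_2 = 1*5 + 1 = 6.
  i=3: a_3=1, p_3 = 1*19 + 16 = 35, q_3 = 1*6 + 5 = 11.
  i=4: a_4=4, p_4 = 4*35 + 19 = 159, q_4 = 4*11 + 6 = 50.
q_4 = 50 > 19, so the last convergent with denominator <= 19 is p_3/q_3 = 35/11.
The closest fraction with denominator <= 19 is either p_3/q_3 or the intermediate fraction (k*p_3 + p_2)/(k*q_3 + q_2) with the largest k >= 1 whose denominator stays <= 19; these approach x as k grows, and every other convergent or intermediate fraction in range is farther away.
Largest k: floor((19 - q_2)/q_3) = floor((19 - 6)/11) = 1.
That gives (1*35 + 19)/(1*11 + 6) = 54/17.
Compare the errors: |x - 35/11| = |159*11 - 35*50|/(50*11) = 1/550, and |x - 54/17| = |159*17 - 54*50|/(50*17) = 3/850.
Cross-multiplying, 1*850 = 850 < 1650 = 3*550, so 1/550 is smaller: the convergent 35/11 is closer to x than 54/17.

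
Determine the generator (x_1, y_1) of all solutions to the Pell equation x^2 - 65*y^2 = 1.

First expand sqrt(65) as a continued fraction. With x_i = (sqrt(65) + m_i)/d_i and (m_0, d_0) = (0, 1): a_0 = floor(sqrt(65)) = 8, since 8^2 = 64 <= 65 < 81 = 9^2.
Iterate m_{i+1} = d_i*a_i - m_i, d_{i+1} = (65 - m_{i+1}^2)/d_i, a_{i+1} = floor((a_0 + m_{i+1})/d_{i+1}):
  m_1 = 1*8 - 0 = 8, d_1 = (65 - 8^2)/1 = 1/1 = 1, a_1 = floor((8 + 8)/1) = 16.
  m_2 = 1*16 - 8 = 8, d_2 = (65 - 8^2)/1 = 1/1 = 1: (m_2, d_2) = (m_1, d_1) = (8, 1), so from here the quotient a_1 repeats; the period length is 1.
So sqrt(65) = [8; (16)] with period length k = 1.
k is odd, so (p_{k-1}, q_{k-1}) only solves x^2 - 65y^2 = -1 and the fundamental solution of x^2 - 65y^2 = 1 is (p_{2k-1}, q_{2k-1}) = (p_1, q_1); compute convergents through index 1, running through the period twice.
Convergents (p_i = a_i*p_{i-1} + p_{i-2}, q_i = a_i*q_{i-1} + q_{i-2} with p_{-2}=0, p_{-1}=1, q_{-2}=1, q_{-1}=0):
  i=0: a_0=8, p_0 = 8*1 + 0 = 8, q_0 = 8*0 + 1 = 1.
  i=1: a_1=16, p_1 = 16*8 + 1 = 129, q_1 = 16*1 + 0 = 16.
Indeed p_0^2 - 65*q_0^2 = 64 - 65 = -1, not +1.
Check: 129^2 - 65*16^2 = 16641 - 16640 = 1, so (x, y) = (129, 16) solves the equation, and by the theorem it is the least positive solution.

(x, y) = (129, 16)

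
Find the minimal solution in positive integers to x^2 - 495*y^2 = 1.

(x, y) = (89, 4)

First expand sqrt(495) as a continued fraction. With x_i = (sqrt(495) + m_i)/d_i and (m_0, d_0) = (0, 1): a_0 = floor(sqrt(495)) = 22, since 22^2 = 484 <= 495 < 529 = 23^2.
Iterate m_{i+1} = d_i*a_i - m_i, d_{i+1} = (495 - m_{i+1}^2)/d_i, a_{i+1} = floor((a_0 + m_{i+1})/d_{i+1}):
  m_1 = 1*22 - 0 = 22, d_1 = (495 - 22^2)/1 = 11/1 = 11, a_1 = floor((22 + 22)/11) = 4.
  m_2 = 11*4 - 22 = 22, d_2 = (495 - 22^2)/11 = 11/11 = 1, a_2 = floor((22 + 22)/1) = 44.
  m_3 = 1*44 - 22 = 22, d_3 = (495 - 22^2)/1 = 11/1 = 11: (m_3, d_3) = (m_1, d_1) = (22, 11), so from here the quotients repeat a_1, a_2; the period length is 2.
So sqrt(495) = [22; (4, 44)] with period length k = 2.
k is even, so the fundamental solution of x^2 - 495y^2 = 1 is (p_{k-1}, q_{k-1}) = (p_1, q_1); compute convergents through index 1.
Convergents (p_i = a_i*p_{i-1} + p_{i-2}, q_i = a_i*q_{i-1} + q_{i-2} with p_{-2}=0, p_{-1}=1, q_{-2}=1, q_{-1}=0):
  i=0: a_0=22, p_0 = 22*1 + 0 = 22, q_0 = 22*0 + 1 = 1.
  i=1: a_1=4, p_1 = 4*22 + 1 = 89, q_1 = 4*1 + 0 = 4.
Check: 89^2 - 495*4^2 = 7921 - 7920 = 1, so (x, y) = (89, 4) solves the equation, and by the theorem it is the least positive solution.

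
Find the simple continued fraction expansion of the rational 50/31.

Run the Euclidean algorithm on 50 and 31; the successive quotients are the partial quotients a_0, a_1, ... (each step inverts the fractional part left over by the previous one):
  50 = 1*31 + 19, so a_0 = 1.
  31 = 1*19 + 12, so a_1 = 1.
  19 = 1*12 + 7, so a_2 = 1.
  12 = 1*7 + 5, so a_3 = 1.
  7 = 1*5 + 2, so a_4 = 1.
  5 = 2*2 + 1, so a_5 = 2.
  2 = 2*1 + 0, so a_6 = 2.
The remainder reaches 0 after 7 divisions, so the expansion has 7 partial quotients, read off in order.

[1; 1, 1, 1, 1, 2, 2]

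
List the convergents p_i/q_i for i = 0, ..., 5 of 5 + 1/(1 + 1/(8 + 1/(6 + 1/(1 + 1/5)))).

Using the convergent recurrence p_i = a_i*p_{i-1} + p_{i-2}, q_i = a_i*q_{i-1} + q_{i-2} with p_{-2}=0, p_{-1}=1, q_{-2}=1, q_{-1}=0:
  i=0: a_0=5, p_0 = 5*1 + 0 = 5, q_0 = 5*0 + 1 = 1.
  i=1: a_1=1, p_1 = 1*5 + 1 = 6, q_1 = 1*1 + 0 = 1.
  i=2: a_2=8, p_2 = 8*6 + 5 = 53, q_2 = 8*1 + 1 = 9.
  i=3: a_3=6, p_3 = 6*53 + 6 = 324, q_3 = 6*9 + 1 = 55.
  i=4: a_4=1, p_4 = 1*324 + 53 = 377, q_4 = 1*55 + 9 = 64.
  i=5: a_5=5, p_5 = 5*377 + 324 = 2209, q_5 = 5*64 + 55 = 375.

5/1, 6/1, 53/9, 324/55, 377/64, 2209/375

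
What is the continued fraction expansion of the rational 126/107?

[1; 5, 1, 1, 1, 2, 2]

Run the Euclidean algorithm on 126 and 107; the successive quotients are the partial quotients a_0, a_1, ... (each step inverts the fractional part left over by the previous one):
  126 = 1*107 + 19, so a_0 = 1.
  107 = 5*19 + 12, so a_1 = 5.
  19 = 1*12 + 7, so a_2 = 1.
  12 = 1*7 + 5, so a_3 = 1.
  7 = 1*5 + 2, so a_4 = 1.
  5 = 2*2 + 1, so a_5 = 2.
  2 = 2*1 + 0, so a_6 = 2.
The remainder reaches 0 after 7 divisions, so the expansion has 7 partial quotients, read off in order.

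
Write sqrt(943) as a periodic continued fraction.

Write x_i = (sqrt(943) + m_i)/d_i with (m_0, d_0) = (0, 1). a_0 = floor(sqrt(943)) = 30, since 30^2 = 900 <= 943 < 961 = 31^2.
Iterate m_{i+1} = d_i*a_i - m_i, d_{i+1} = (943 - m_{i+1}^2)/d_i, a_{i+1} = floor((a_0 + m_{i+1})/d_{i+1}):
  m_1 = 1*30 - 0 = 30, d_1 = (943 - 30^2)/1 = 43/1 = 43, a_1 = floor((30 + 30)/43) = 1.
  m_2 = 43*1 - 30 = 13, d_2 = (943 - 13^2)/43 = 774/43 = 18, a_2 = floor((30 + 13)/18) = 2.
  m_3 = 18*2 - 13 = 23, d_3 = (943 - 23^2)/18 = 414/18 = 23, a_3 = floor((30 + 23)/23) = 2.
  m_4 = 23*2 - 23 = 23, d_4 = (943 - 23^2)/23 = 414/23 = 18, a_4 = floor((30 + 23)/18) = 2.
  m_5 = 18*2 - 23 = 13, d_5 = (943 - 13^2)/18 = 774/18 = 43, a_5 = floor((30 + 13)/43) = 1.
  m_6 = 43*1 - 13 = 30, d_6 = (943 - 30^2)/43 = 43/43 = 1, a_6 = floor((30 + 30)/1) = 60.
  m_7 = 1*60 - 30 = 30, d_7 = (943 - 30^2)/1 = 43/1 = 43: (m_7, d_7) = (m_1, d_1) = (30, 43), so from here the quotients repeat a_1, ..., a_6; the period length is 6.
Hence the expansion of sqrt(943) is a_0 = 30 followed by the repeating block 1, 2, 2, 2, 1, 60 (period 6).

[30; (1, 2, 2, 2, 1, 60)]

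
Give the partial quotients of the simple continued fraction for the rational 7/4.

Run the Euclidean algorithm on 7 and 4; the successive quotients are the partial quotients a_0, a_1, ... (each step inverts the fractional part left over by the previous one):
  7 = 1*4 + 3, so a_0 = 1.
  4 = 1*3 + 1, so a_1 = 1.
  3 = 3*1 + 0, so a_2 = 3.
The remainder reaches 0 after 3 divisions, so the expansion has 3 partial quotients, read off in order.

[1; 1, 3]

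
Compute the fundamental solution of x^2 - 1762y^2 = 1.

First expand sqrt(1762) as a continued fraction. With x_i = (sqrt(1762) + m_i)/d_i and (m_0, d_0) = (0, 1): a_0 = floor(sqrt(1762)) = 41, since 41^2 = 1681 <= 1762 < 1764 = 42^2.
Iterate m_{i+1} = d_i*a_i - m_i, d_{i+1} = (1762 - m_{i+1}^2)/d_i, a_{i+1} = floor((a_0 + m_{i+1})/d_{i+1}):
  m_1 = 1*41 - 0 = 41, d_1 = (1762 - 41^2)/1 = 81/1 = 81, a_1 = floor((41 + 41)/81) = 1.
  m_2 = 81*1 - 41 = 40, d_2 = (1762 - 40^2)/81 = 162/81 = 2, a_2 = floor((41 + 40)/2) = 40.
  m_3 = 2*40 - 40 = 40, d_3 = (1762 - 40^2)/2 = 162/2 = 81, a_3 = floor((41 + 40)/81) = 1.
  m_4 = 81*1 - 40 = 41, d_4 = (1762 - 41^2)/81 = 81/81 = 1, a_4 = floor((41 + 41)/1) = 82.
  m_5 = 1*82 - 41 = 41, d_5 = (1762 - 41^2)/1 = 81/1 = 81: (m_5, d_5) = (m_1, d_1) = (41, 81), so from here the quotients repeat a_1, ..., a_4; the period length is 4.
So sqrt(1762) = [41; (1, 40, 1, 82)] with period length k = 4.
k is even, so the fundamental solution of x^2 - 1762y^2 = 1 is (p_{k-1}, q_{k-1}) = (p_3, q_3); compute convergents through index 3.
Convergents (p_i = a_i*p_{i-1} + p_{i-2}, q_i = a_i*q_{i-1} + q_{i-2} with p_{-2}=0, p_{-1}=1, q_{-2}=1, q_{-1}=0):
  i=0: a_0=41, p_0 = 41*1 + 0 = 41, q_0 = 41*0 + 1 = 1.
  i=1: a_1=1, p_1 = 1*41 + 1 = 42, q_1 = 1*1 + 0 = 1.
  i=2: a_2=40, p_2 = 40*42 + 41 = 1721, q_2 = 40*1 + 1 = 41.
  i=3: a_3=1, p_3 = 1*1721 + 42 = 1763, q_3 = 1*41 + 1 = 42.
Check: 1763^2 - 1762*42^2 = 3108169 - 3108168 = 1, so (x, y) = (1763, 42) solves the equation, and by the theorem it is the least positive solution.

(x, y) = (1763, 42)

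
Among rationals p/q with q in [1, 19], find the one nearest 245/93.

29/11

Expand x = 245/93 as a continued fraction with the Euclidean algorithm:
  245 = 2*93 + 59, so a_0 = 2.
  93 = 1*59 + 34, so a_1 = 1.
  59 = 1*34 + 25, so a_2 = 1.
  34 = 1*25 + 9, so a_3 = 1.
  25 = 2*9 + 7, so a_4 = 2.
  9 = 1*7 + 2, so a_5 = 1.
  7 = 3*2 + 1, so a_6 = 3.
  2 = 2*1 + 0, so a_7 = 2.
so x = [2; 1, 1, 1, 2, 1, 3, 2].
Convergents (p_i = a_i*p_{i-1} + p_{i-2}, q_i = a_i*q_{i-1} + q_{i-2} with p_{-2}=0, p_{-1}=1, q_{-2}=1, q_{-1}=0), until the denominator exceeds 19:
  i=0: a_0=2, p_0 = 2*1 + 0 = 2, q_0 = 2*0 + 1 = 1.
  i=1: a_1=1, p_1 = 1*2 + 1 = 3, q_1 = 1*1 + 0 = 1.
  i=2: a_2=1, p_2 = 1*3 + 2 = 5, q_2 = 1*1 + 1 = 2.
  i=3: a_3=1, p_3 = 1*5 + 3 = 8, q_3 = 1*2 + 1 = 3.
  i=4: a_4=2, p_4 = 2*8 + 5 = 21, q_4 = 2*3 + 2 = 8.
  i=5: a_5=1, p_5 = 1*21 + 8 = 29, q_5 = 1*8 + 3 = 11.
  i=6: a_6=3, p_6 = 3*29 + 21 = 108, q_6 = 3*11 + 8 = 41.
q_6 = 41 > 19, so the last convergent with denominator <= 19 is p_5/q_5 = 29/11.
The closest fraction with denominator <= 19 is either p_5/q_5 or the intermediate fraction (k*p_5 + p_4)/(k*q_5 + q_4) with the largest k >= 1 whose denominator stays <= 19; these approach x as k grows, and every other convergent or intermediate fraction in range is farther away.
Largest k: floor((19 - q_4)/q_5) = floor((19 - 8)/11) = 1.
That gives (1*29 + 21)/(1*11 + 8) = 50/19.
Compare the errors: |x - 29/11| = |245*11 - 29*93|/(93*11) = 2/1023, and |x - 50/19| = |245*19 - 50*93|/(93*19) = 5/1767.
Cross-multiplying, 2*1767 = 3534 < 5115 = 5*1023, so 2/1023 is smaller: the convergent 29/11 is closer to x than 50/19.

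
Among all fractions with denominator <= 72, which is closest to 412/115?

240/67

Expand x = 412/115 as a continued fraction with the Euclidean algorithm:
  412 = 3*115 + 67, so a_0 = 3.
  115 = 1*67 + 48, so a_1 = 1.
  67 = 1*48 + 19, so a_2 = 1.
  48 = 2*19 + 10, so a_3 = 2.
  19 = 1*10 + 9, so a_4 = 1.
  10 = 1*9 + 1, so a_5 = 1.
  9 = 9*1 + 0, so a_6 = 9.
so x = [3; 1, 1, 2, 1, 1, 9].
Convergents (p_i = a_i*p_{i-1} + p_{i-2}, q_i = a_i*q_{i-1} + q_{i-2} with p_{-2}=0, p_{-1}=1, q_{-2}=1, q_{-1}=0), until the denominator exceeds 72:
  i=0: a_0=3, p_0 = 3*1 + 0 = 3, q_0 = 3*0 + 1 = 1.
  i=1: a_1=1, p_1 = 1*3 + 1 = 4, q_1 = 1*1 + 0 = 1.
  i=2: a_2=1, p_2 = 1*4 + 3 = 7, q_2 = 1*1 + 1 = 2.
  i=3: a_3=2, p_3 = 2*7 + 4 = 18, q_3 = 2*2 + 1 = 5.
  i=4: a_4=1, p_4 = 1*18 + 7 = 25, q_4 = 1*5 + 2 = 7.
  i=5: a_5=1, p_5 = 1*25 + 18 = 43, q_5 = 1*7 + 5 = 12.
  i=6: a_6=9, p_6 = 9*43 + 25 = 412, q_6 = 9*12 + 7 = 115.
q_6 = 115 > 72, so the last convergent with denominator <= 72 is p_5/q_5 = 43/12.
The closest fraction with denominator <= 72 is either p_5/q_5 or the intermediate fraction (k*p_5 + p_4)/(k*q_5 + q_4) with the largest k >= 1 whose denominator stays <= 72; these approach x as k grows, and every other convergent or intermediate fraction in range is farther away.
Largest k: floor((72 - q_4)/q_5) = floor((72 - 7)/12) = 5.
That gives (5*43 + 25)/(5*12 + 7) = 240/67.
Compare the errors: |x - 43/12| = |412*12 - 43*115|/(115*12) = 1/1380, and |x - 240/67| = |412*67 - 240*115|/(115*67) = 4/7705.
Cross-multiplying, 4*1380 = 5520 < 7705 = 1*7705, so 4/7705 is smaller: the intermediate fraction 240/67 is closer to x than 43/12.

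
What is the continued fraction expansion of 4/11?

[0; 2, 1, 3]

Run the Euclidean algorithm on 4 and 11; the successive quotients are the partial quotients a_0, a_1, ... (each step inverts the fractional part left over by the previous one):
  4 = 0*11 + 4, so a_0 = 0.
  11 = 2*4 + 3, so a_1 = 2.
  4 = 1*3 + 1, so a_2 = 1.
  3 = 3*1 + 0, so a_3 = 3.
The remainder reaches 0 after 4 divisions, so the expansion has 4 partial quotients, read off in order.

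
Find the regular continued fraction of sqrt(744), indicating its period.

Write x_i = (sqrt(744) + m_i)/d_i with (m_0, d_0) = (0, 1). a_0 = floor(sqrt(744)) = 27, since 27^2 = 729 <= 744 < 784 = 28^2.
Iterate m_{i+1} = d_i*a_i - m_i, d_{i+1} = (744 - m_{i+1}^2)/d_i, a_{i+1} = floor((a_0 + m_{i+1})/d_{i+1}):
  m_1 = 1*27 - 0 = 27, d_1 = (744 - 27^2)/1 = 15/1 = 15, a_1 = floor((27 + 27)/15) = 3.
  m_2 = 15*3 - 27 = 18, d_2 = (744 - 18^2)/15 = 420/15 = 28, a_2 = floor((27 + 18)/28) = 1.
  m_3 = 28*1 - 18 = 10, d_3 = (744 - 10^2)/28 = 644/28 = 23, a_3 = floor((27 + 10)/23) = 1.
  m_4 = 23*1 - 10 = 13, d_4 = (744 - 13^2)/23 = 575/23 = 25, a_4 = floor((27 + 13)/25) = 1.
  m_5 = 25*1 - 13 = 12, d_5 = (744 - 12^2)/25 = 600/25 = 24, a_5 = floor((27 + 12)/24) = 1.
  m_6 = 24*1 - 12 = 12, d_6 = (744 - 12^2)/24 = 600/24 = 25, a_6 = floor((27 + 12)/25) = 1.
  m_7 = 25*1 - 12 = 13, d_7 = (744 - 13^2)/25 = 575/25 = 23, a_7 = floor((27 + 13)/23) = 1.
  m_8 = 23*1 - 13 = 10, d_8 = (744 - 10^2)/23 = 644/23 = 28, a_8 = floor((27 + 10)/28) = 1.
  m_9 = 28*1 - 10 = 18, d_9 = (744 - 18^2)/28 = 420/28 = 15, a_9 = floor((27 + 18)/15) = 3.
  m_10 = 15*3 - 18 = 27, d_10 = (744 - 27^2)/15 = 15/15 = 1, a_10 = floor((27 + 27)/1) = 54.
  m_11 = 1*54 - 27 = 27, d_11 = (744 - 27^2)/1 = 15/1 = 15: (m_11, d_11) = (m_1, d_1) = (27, 15), so from here the quotients repeat a_1, ..., a_10; the period length is 10.
Hence the expansion of sqrt(744) is a_0 = 27 followed by the repeating block 3, 1, 1, 1, 1, 1, 1, 1, 3, 54 (period 10).

[27; (3, 1, 1, 1, 1, 1, 1, 1, 3, 54)]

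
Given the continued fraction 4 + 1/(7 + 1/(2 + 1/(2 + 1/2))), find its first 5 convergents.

4/1, 29/7, 62/15, 153/37, 368/89

Using the convergent recurrence p_i = a_i*p_{i-1} + p_{i-2}, q_i = a_i*q_{i-1} + q_{i-2} with p_{-2}=0, p_{-1}=1, q_{-2}=1, q_{-1}=0:
  i=0: a_0=4, p_0 = 4*1 + 0 = 4, q_0 = 4*0 + 1 = 1.
  i=1: a_1=7, p_1 = 7*4 + 1 = 29, q_1 = 7*1 + 0 = 7.
  i=2: a_2=2, p_2 = 2*29 + 4 = 62, q_2 = 2*7 + 1 = 15.
  i=3: a_3=2, p_3 = 2*62 + 29 = 153, q_3 = 2*15 + 7 = 37.
  i=4: a_4=2, p_4 = 2*153 + 62 = 368, q_4 = 2*37 + 15 = 89.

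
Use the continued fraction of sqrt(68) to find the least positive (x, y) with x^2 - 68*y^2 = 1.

First expand sqrt(68) as a continued fraction. With x_i = (sqrt(68) + m_i)/d_i and (m_0, d_0) = (0, 1): a_0 = floor(sqrt(68)) = 8, since 8^2 = 64 <= 68 < 81 = 9^2.
Iterate m_{i+1} = d_i*a_i - m_i, d_{i+1} = (68 - m_{i+1}^2)/d_i, a_{i+1} = floor((a_0 + m_{i+1})/d_{i+1}):
  m_1 = 1*8 - 0 = 8, d_1 = (68 - 8^2)/1 = 4/1 = 4, a_1 = floor((8 + 8)/4) = 4.
  m_2 = 4*4 - 8 = 8, d_2 = (68 - 8^2)/4 = 4/4 = 1, a_2 = floor((8 + 8)/1) = 16.
  m_3 = 1*16 - 8 = 8, d_3 = (68 - 8^2)/1 = 4/1 = 4: (m_3, d_3) = (m_1, d_1) = (8, 4), so from here the quotients repeat a_1, a_2; the period length is 2.
So sqrt(68) = [8; (4, 16)] with period length k = 2.
k is even, so the fundamental solution of x^2 - 68y^2 = 1 is (p_{k-1}, q_{k-1}) = (p_1, q_1); compute convergents through index 1.
Convergents (p_i = a_i*p_{i-1} + p_{i-2}, q_i = a_i*q_{i-1} + q_{i-2} with p_{-2}=0, p_{-1}=1, q_{-2}=1, q_{-1}=0):
  i=0: a_0=8, p_0 = 8*1 + 0 = 8, q_0 = 8*0 + 1 = 1.
  i=1: a_1=4, p_1 = 4*8 + 1 = 33, q_1 = 4*1 + 0 = 4.
Check: 33^2 - 68*4^2 = 1089 - 1088 = 1, so (x, y) = (33, 4) solves the equation, and by the theorem it is the least positive solution.

(x, y) = (33, 4)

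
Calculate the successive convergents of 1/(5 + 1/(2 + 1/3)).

Using the convergent recurrence p_i = a_i*p_{i-1} + p_{i-2}, q_i = a_i*q_{i-1} + q_{i-2} with p_{-2}=0, p_{-1}=1, q_{-2}=1, q_{-1}=0:
  i=0: a_0=0, p_0 = 0*1 + 0 = 0, q_0 = 0*0 + 1 = 1.
  i=1: a_1=5, p_1 = 5*0 + 1 = 1, q_1 = 5*1 + 0 = 5.
  i=2: a_2=2, p_2 = 2*1 + 0 = 2, q_2 = 2*5 + 1 = 11.
  i=3: a_3=3, p_3 = 3*2 + 1 = 7, q_3 = 3*11 + 5 = 38.

0/1, 1/5, 2/11, 7/38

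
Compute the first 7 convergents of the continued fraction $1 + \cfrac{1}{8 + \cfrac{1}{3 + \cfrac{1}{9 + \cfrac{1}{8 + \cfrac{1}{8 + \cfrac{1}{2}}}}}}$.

1/1, 9/8, 28/25, 261/233, 2116/1889, 17189/15345, 36494/32579

Using the convergent recurrence p_i = a_i*p_{i-1} + p_{i-2}, q_i = a_i*q_{i-1} + q_{i-2} with p_{-2}=0, p_{-1}=1, q_{-2}=1, q_{-1}=0:
  i=0: a_0=1, p_0 = 1*1 + 0 = 1, q_0 = 1*0 + 1 = 1.
  i=1: a_1=8, p_1 = 8*1 + 1 = 9, q_1 = 8*1 + 0 = 8.
  i=2: a_2=3, p_2 = 3*9 + 1 = 28, q_2 = 3*8 + 1 = 25.
  i=3: a_3=9, p_3 = 9*28 + 9 = 261, q_3 = 9*25 + 8 = 233.
  i=4: a_4=8, p_4 = 8*261 + 28 = 2116, q_4 = 8*233 + 25 = 1889.
  i=5: a_5=8, p_5 = 8*2116 + 261 = 17189, q_5 = 8*1889 + 233 = 15345.
  i=6: a_6=2, p_6 = 2*17189 + 2116 = 36494, q_6 = 2*15345 + 1889 = 32579.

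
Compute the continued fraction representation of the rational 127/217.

[0; 1, 1, 2, 2, 3, 5]

Run the Euclidean algorithm on 127 and 217; the successive quotients are the partial quotients a_0, a_1, ... (each step inverts the fractional part left over by the previous one):
  127 = 0*217 + 127, so a_0 = 0.
  217 = 1*127 + 90, so a_1 = 1.
  127 = 1*90 + 37, so a_2 = 1.
  90 = 2*37 + 16, so a_3 = 2.
  37 = 2*16 + 5, so a_4 = 2.
  16 = 3*5 + 1, so a_5 = 3.
  5 = 5*1 + 0, so a_6 = 5.
The remainder reaches 0 after 7 divisions, so the expansion has 7 partial quotients, read off in order.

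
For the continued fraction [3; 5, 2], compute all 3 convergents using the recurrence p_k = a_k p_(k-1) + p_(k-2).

Using the convergent recurrence p_i = a_i*p_{i-1} + p_{i-2}, q_i = a_i*q_{i-1} + q_{i-2} with p_{-2}=0, p_{-1}=1, q_{-2}=1, q_{-1}=0:
  i=0: a_0=3, p_0 = 3*1 + 0 = 3, q_0 = 3*0 + 1 = 1.
  i=1: a_1=5, p_1 = 5*3 + 1 = 16, q_1 = 5*1 + 0 = 5.
  i=2: a_2=2, p_2 = 2*16 + 3 = 35, q_2 = 2*5 + 1 = 11.

3/1, 16/5, 35/11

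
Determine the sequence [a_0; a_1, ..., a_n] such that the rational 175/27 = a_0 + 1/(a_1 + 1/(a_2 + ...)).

[6; 2, 13]

Run the Euclidean algorithm on 175 and 27; the successive quotients are the partial quotients a_0, a_1, ... (each step inverts the fractional part left over by the previous one):
  175 = 6*27 + 13, so a_0 = 6.
  27 = 2*13 + 1, so a_1 = 2.
  13 = 13*1 + 0, so a_2 = 13.
The remainder reaches 0 after 3 divisions, so the expansion has 3 partial quotients, read off in order.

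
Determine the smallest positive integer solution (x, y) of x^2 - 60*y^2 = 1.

(x, y) = (31, 4)

First expand sqrt(60) as a continued fraction. With x_i = (sqrt(60) + m_i)/d_i and (m_0, d_0) = (0, 1): a_0 = floor(sqrt(60)) = 7, since 7^2 = 49 <= 60 < 64 = 8^2.
Iterate m_{i+1} = d_i*a_i - m_i, d_{i+1} = (60 - m_{i+1}^2)/d_i, a_{i+1} = floor((a_0 + m_{i+1})/d_{i+1}):
  m_1 = 1*7 - 0 = 7, d_1 = (60 - 7^2)/1 = 11/1 = 11, a_1 = floor((7 + 7)/11) = 1.
  m_2 = 11*1 - 7 = 4, d_2 = (60 - 4^2)/11 = 44/11 = 4, a_2 = floor((7 + 4)/4) = 2.
  m_3 = 4*2 - 4 = 4, d_3 = (60 - 4^2)/4 = 44/4 = 11, a_3 = floor((7 + 4)/11) = 1.
  m_4 = 11*1 - 4 = 7, d_4 = (60 - 7^2)/11 = 11/11 = 1, a_4 = floor((7 + 7)/1) = 14.
  m_5 = 1*14 - 7 = 7, d_5 = (60 - 7^2)/1 = 11/1 = 11: (m_5, d_5) = (m_1, d_1) = (7, 11), so from here the quotients repeat a_1, ..., a_4; the period length is 4.
So sqrt(60) = [7; (1, 2, 1, 14)] with period length k = 4.
k is even, so the fundamental solution of x^2 - 60y^2 = 1 is (p_{k-1}, q_{k-1}) = (p_3, q_3); compute convergents through index 3.
Convergents (p_i = a_i*p_{i-1} + p_{i-2}, q_i = a_i*q_{i-1} + q_{i-2} with p_{-2}=0, p_{-1}=1, q_{-2}=1, q_{-1}=0):
  i=0: a_0=7, p_0 = 7*1 + 0 = 7, q_0 = 7*0 + 1 = 1.
  i=1: a_1=1, p_1 = 1*7 + 1 = 8, q_1 = 1*1 + 0 = 1.
  i=2: a_2=2, p_2 = 2*8 + 7 = 23, q_2 = 2*1 + 1 = 3.
  i=3: a_3=1, p_3 = 1*23 + 8 = 31, q_3 = 1*3 + 1 = 4.
Check: 31^2 - 60*4^2 = 961 - 960 = 1, so (x, y) = (31, 4) solves the equation, and by the theorem it is the least positive solution.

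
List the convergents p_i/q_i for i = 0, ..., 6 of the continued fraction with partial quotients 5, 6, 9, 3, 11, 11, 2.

Using the convergent recurrence p_i = a_i*p_{i-1} + p_{i-2}, q_i = a_i*q_{i-1} + q_{i-2} with p_{-2}=0, p_{-1}=1, q_{-2}=1, q_{-1}=0:
  i=0: a_0=5, p_0 = 5*1 + 0 = 5, q_0 = 5*0 + 1 = 1.
  i=1: a_1=6, p_1 = 6*5 + 1 = 31, q_1 = 6*1 + 0 = 6.
  i=2: a_2=9, p_2 = 9*31 + 5 = 284, q_2 = 9*6 + 1 = 55.
  i=3: a_3=3, p_3 = 3*284 + 31 = 883, q_3 = 3*55 + 6 = 171.
  i=4: a_4=11, p_4 = 11*883 + 284 = 9997, q_4 = 11*171 + 55 = 1936.
  i=5: a_5=11, p_5 = 11*9997 + 883 = 110850, q_5 = 11*1936 + 171 = 21467.
  i=6: a_6=2, p_6 = 2*110850 + 9997 = 231697, q_6 = 2*21467 + 1936 = 44870.

5/1, 31/6, 284/55, 883/171, 9997/1936, 110850/21467, 231697/44870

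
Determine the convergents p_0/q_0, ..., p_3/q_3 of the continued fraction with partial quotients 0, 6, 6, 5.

0/1, 1/6, 6/37, 31/191

Using the convergent recurrence p_i = a_i*p_{i-1} + p_{i-2}, q_i = a_i*q_{i-1} + q_{i-2} with p_{-2}=0, p_{-1}=1, q_{-2}=1, q_{-1}=0:
  i=0: a_0=0, p_0 = 0*1 + 0 = 0, q_0 = 0*0 + 1 = 1.
  i=1: a_1=6, p_1 = 6*0 + 1 = 1, q_1 = 6*1 + 0 = 6.
  i=2: a_2=6, p_2 = 6*1 + 0 = 6, q_2 = 6*6 + 1 = 37.
  i=3: a_3=5, p_3 = 5*6 + 1 = 31, q_3 = 5*37 + 6 = 191.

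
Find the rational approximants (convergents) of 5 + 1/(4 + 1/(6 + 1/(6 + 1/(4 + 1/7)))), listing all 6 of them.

5/1, 21/4, 131/25, 807/154, 3359/641, 24320/4641

Using the convergent recurrence p_i = a_i*p_{i-1} + p_{i-2}, q_i = a_i*q_{i-1} + q_{i-2} with p_{-2}=0, p_{-1}=1, q_{-2}=1, q_{-1}=0:
  i=0: a_0=5, p_0 = 5*1 + 0 = 5, q_0 = 5*0 + 1 = 1.
  i=1: a_1=4, p_1 = 4*5 + 1 = 21, q_1 = 4*1 + 0 = 4.
  i=2: a_2=6, p_2 = 6*21 + 5 = 131, q_2 = 6*4 + 1 = 25.
  i=3: a_3=6, p_3 = 6*131 + 21 = 807, q_3 = 6*25 + 4 = 154.
  i=4: a_4=4, p_4 = 4*807 + 131 = 3359, q_4 = 4*154 + 25 = 641.
  i=5: a_5=7, p_5 = 7*3359 + 807 = 24320, q_5 = 7*641 + 154 = 4641.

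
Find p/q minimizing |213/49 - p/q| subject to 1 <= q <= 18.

74/17

Expand x = 213/49 as a continued fraction with the Euclidean algorithm:
  213 = 4*49 + 17, so a_0 = 4.
  49 = 2*17 + 15, so a_1 = 2.
  17 = 1*15 + 2, so a_2 = 1.
  15 = 7*2 + 1, so a_3 = 7.
  2 = 2*1 + 0, so a_4 = 2.
so x = [4; 2, 1, 7, 2].
Convergents (p_i = a_i*p_{i-1} + p_{i-2}, q_i = a_i*q_{i-1} + q_{i-2} with p_{-2}=0, p_{-1}=1, q_{-2}=1, q_{-1}=0), until the denominator exceeds 18:
  i=0: a_0=4, p_0 = 4*1 + 0 = 4, q_0 = 4*0 + 1 = 1.
  i=1: a_1=2, p_1 = 2*4 + 1 = 9, q_1 = 2*1 + 0 = 2.
  i=2: a_2=1, p_2 = 1*9 + 4 = 13, q_2 = 1*2 + 1 = 3.
  i=3: a_3=7, p_3 = 7*13 + 9 = 100, q_3 = 7*3 + 2 = 23.
q_3 = 23 > 18, so the last convergent with denominator <= 18 is p_2/q_2 = 13/3.
The closest fraction with denominator <= 18 is either p_2/q_2 or the intermediate fraction (k*p_2 + p_1)/(k*q_2 + q_1) with the largest k >= 1 whose denominator stays <= 18; these approach x as k grows, and every other convergent or intermediate fraction in range is farther away.
Largest k: floor((18 - q_1)/q_2) = floor((18 - 2)/3) = 5.
That gives (5*13 + 9)/(5*3 + 2) = 74/17.
Compare the errors: |x - 13/3| = |213*3 - 13*49|/(49*3) = 2/147, and |x - 74/17| = |213*17 - 74*49|/(49*17) = 5/833.
Cross-multiplying, 5*147 = 735 < 1666 = 2*833, so 5/833 is smaller: the intermediate fraction 74/17 is closer to x than 13/3.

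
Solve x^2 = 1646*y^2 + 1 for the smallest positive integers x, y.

First expand sqrt(1646) as a continued fraction. With x_i = (sqrt(1646) + m_i)/d_i and (m_0, d_0) = (0, 1): a_0 = floor(sqrt(1646)) = 40, since 40^2 = 1600 <= 1646 < 1681 = 41^2.
Iterate m_{i+1} = d_i*a_i - m_i, d_{i+1} = (1646 - m_{i+1}^2)/d_i, a_{i+1} = floor((a_0 + m_{i+1})/d_{i+1}):
  m_1 = 1*40 - 0 = 40, d_1 = (1646 - 40^2)/1 = 46/1 = 46, a_1 = floor((40 + 40)/46) = 1.
  m_2 = 46*1 - 40 = 6, d_2 = (1646 - 6^2)/46 = 1610/46 = 35, a_2 = floor((40 + 6)/35) = 1.
  m_3 = 35*1 - 6 = 29, d_3 = (1646 - 29^2)/35 = 805/35 = 23, a_3 = floor((40 + 29)/23) = 3.
  m_4 = 23*3 - 29 = 40, d_4 = (1646 - 40^2)/23 = 46/23 = 2, a_4 = floor((40 + 40)/2) = 40.
  m_5 = 2*40 - 40 = 40, d_5 = (1646 - 40^2)/2 = 46/2 = 23, a_5 = floor((40 + 40)/23) = 3.
  m_6 = 23*3 - 40 = 29, d_6 = (1646 - 29^2)/23 = 805/23 = 35, a_6 = floor((40 + 29)/35) = 1.
  m_7 = 35*1 - 29 = 6, d_7 = (1646 - 6^2)/35 = 1610/35 = 46, a_7 = floor((40 + 6)/46) = 1.
  m_8 = 46*1 - 6 = 40, d_8 = (1646 - 40^2)/46 = 46/46 = 1, a_8 = floor((40 + 40)/1) = 80.
  m_9 = 1*80 - 40 = 40, d_9 = (1646 - 40^2)/1 = 46/1 = 46: (m_9, d_9) = (m_1, d_1) = (40, 46), so from here the quotients repeat a_1, ..., a_8; the period length is 8.
So sqrt(1646) = [40; (1, 1, 3, 40, 3, 1, 1, 80)] with period length k = 8.
k is even, so the fundamental solution of x^2 - 1646y^2 = 1 is (p_{k-1}, q_{k-1}) = (p_7, q_7); compute convergents through index 7.
Convergents (p_i = a_i*p_{i-1} + p_{i-2}, q_i = a_i*q_{i-1} + q_{i-2} with p_{-2}=0, p_{-1}=1, q_{-2}=1, q_{-1}=0):
  i=0: a_0=40, p_0 = 40*1 + 0 = 40, q_0 = 40*0 + 1 = 1.
  i=1: a_1=1, p_1 = 1*40 + 1 = 41, q_1 = 1*1 + 0 = 1.
  i=2: a_2=1, p_2 = 1*41 + 40 = 81, q_2 = 1*1 + 1 = 2.
  i=3: a_3=3, p_3 = 3*81 + 41 = 284, q_3 = 3*2 + 1 = 7.
  i=4: a_4=40, p_4 = 40*284 + 81 = 11441, q_4 = 40*7 + 2 = 282.
  i=5: a_5=3, p_5 = 3*11441 + 284 = 34607, q_5 = 3*282 + 7 = 853.
  i=6: a_6=1, p_6 = 1*34607 + 11441 = 46048, q_6 = 1*853 + 282 = 1135.
  i=7: a_7=1, p_7 = 1*46048 + 34607 = 80655, q_7 = 1*1135 + 853 = 1988.
Check: 80655^2 - 1646*1988^2 = 6505229025 - 6505229024 = 1, so (x, y) = (80655, 1988) solves the equation, and by the theorem it is the least positive solution.

(x, y) = (80655, 1988)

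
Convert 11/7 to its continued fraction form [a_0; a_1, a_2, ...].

Run the Euclidean algorithm on 11 and 7; the successive quotients are the partial quotients a_0, a_1, ... (each step inverts the fractional part left over by the previous one):
  11 = 1*7 + 4, so a_0 = 1.
  7 = 1*4 + 3, so a_1 = 1.
  4 = 1*3 + 1, so a_2 = 1.
  3 = 3*1 + 0, so a_3 = 3.
The remainder reaches 0 after 4 divisions, so the expansion has 4 partial quotients, read off in order.

[1; 1, 1, 3]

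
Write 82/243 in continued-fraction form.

Run the Euclidean algorithm on 82 and 243; the successive quotients are the partial quotients a_0, a_1, ... (each step inverts the fractional part left over by the previous one):
  82 = 0*243 + 82, so a_0 = 0.
  243 = 2*82 + 79, so a_1 = 2.
  82 = 1*79 + 3, so a_2 = 1.
  79 = 26*3 + 1, so a_3 = 26.
  3 = 3*1 + 0, so a_4 = 3.
The remainder reaches 0 after 5 divisions, so the expansion has 5 partial quotients, read off in order.

[0; 2, 1, 26, 3]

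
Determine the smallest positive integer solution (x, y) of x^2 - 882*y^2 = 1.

First expand sqrt(882) as a continued fraction. With x_i = (sqrt(882) + m_i)/d_i and (m_0, d_0) = (0, 1): a_0 = floor(sqrt(882)) = 29, since 29^2 = 841 <= 882 < 900 = 30^2.
Iterate m_{i+1} = d_i*a_i - m_i, d_{i+1} = (882 - m_{i+1}^2)/d_i, a_{i+1} = floor((a_0 + m_{i+1})/d_{i+1}):
  m_1 = 1*29 - 0 = 29, d_1 = (882 - 29^2)/1 = 41/1 = 41, a_1 = floor((29 + 29)/41) = 1.
  m_2 = 41*1 - 29 = 12, d_2 = (882 - 12^2)/41 = 738/41 = 18, a_2 = floor((29 + 12)/18) = 2.
  m_3 = 18*2 - 12 = 24, d_3 = (882 - 24^2)/18 = 306/18 = 17, a_3 = floor((29 + 24)/17) = 3.
  m_4 = 17*3 - 24 = 27, d_4 = (882 - 27^2)/17 = 153/17 = 9, a_4 = floor((29 + 27)/9) = 6.
  m_5 = 9*6 - 27 = 27, d_5 = (882 - 27^2)/9 = 153/9 = 17, a_5 = floor((29 + 27)/17) = 3.
  m_6 = 17*3 - 27 = 24, d_6 = (882 - 24^2)/17 = 306/17 = 18, a_6 = floor((29 + 24)/18) = 2.
  m_7 = 18*2 - 24 = 12, d_7 = (882 - 12^2)/18 = 738/18 = 41, a_7 = floor((29 + 12)/41) = 1.
  m_8 = 41*1 - 12 = 29, d_8 = (882 - 29^2)/41 = 41/41 = 1, a_8 = floor((29 + 29)/1) = 58.
  m_9 = 1*58 - 29 = 29, d_9 = (882 - 29^2)/1 = 41/1 = 41: (m_9, d_9) = (m_1, d_1) = (29, 41), so from here the quotients repeat a_1, ..., a_8; the period length is 8.
So sqrt(882) = [29; (1, 2, 3, 6, 3, 2, 1, 58)] with period length k = 8.
k is even, so the fundamental solution of x^2 - 882y^2 = 1 is (p_{k-1}, q_{k-1}) = (p_7, q_7); compute convergents through index 7.
Convergents (p_i = a_i*p_{i-1} + p_{i-2}, q_i = a_i*q_{i-1} + q_{i-2} with p_{-2}=0, p_{-1}=1, q_{-2}=1, q_{-1}=0):
  i=0: a_0=29, p_0 = 29*1 + 0 = 29, q_0 = 29*0 + 1 = 1.
  i=1: a_1=1, p_1 = 1*29 + 1 = 30, q_1 = 1*1 + 0 = 1.
  i=2: a_2=2, p_2 = 2*30 + 29 = 89, q_2 = 2*1 + 1 = 3.
  i=3: a_3=3, p_3 = 3*89 + 30 = 297, q_3 = 3*3 + 1 = 10.
  i=4: a_4=6, p_4 = 6*297 + 89 = 1871, q_4 = 6*10 + 3 = 63.
  i=5: a_5=3, p_5 = 3*1871 + 297 = 5910, q_5 = 3*63 + 10 = 199.
  i=6: a_6=2, p_6 = 2*5910 + 1871 = 13691, q_6 = 2*199 + 63 = 461.
  i=7: a_7=1, p_7 = 1*13691 + 5910 = 19601, q_7 = 1*461 + 199 = 660.
Check: 19601^2 - 882*660^2 = 384199201 - 384199200 = 1, so (x, y) = (19601, 660) solves the equation, and by the theorem it is the least positive solution.

(x, y) = (19601, 660)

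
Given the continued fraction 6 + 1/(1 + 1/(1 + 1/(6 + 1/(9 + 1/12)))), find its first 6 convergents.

6/1, 7/1, 13/2, 85/13, 778/119, 9421/1441

Using the convergent recurrence p_i = a_i*p_{i-1} + p_{i-2}, q_i = a_i*q_{i-1} + q_{i-2} with p_{-2}=0, p_{-1}=1, q_{-2}=1, q_{-1}=0:
  i=0: a_0=6, p_0 = 6*1 + 0 = 6, q_0 = 6*0 + 1 = 1.
  i=1: a_1=1, p_1 = 1*6 + 1 = 7, q_1 = 1*1 + 0 = 1.
  i=2: a_2=1, p_2 = 1*7 + 6 = 13, q_2 = 1*1 + 1 = 2.
  i=3: a_3=6, p_3 = 6*13 + 7 = 85, q_3 = 6*2 + 1 = 13.
  i=4: a_4=9, p_4 = 9*85 + 13 = 778, q_4 = 9*13 + 2 = 119.
  i=5: a_5=12, p_5 = 12*778 + 85 = 9421, q_5 = 12*119 + 13 = 1441.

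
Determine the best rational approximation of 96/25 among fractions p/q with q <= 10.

23/6

Expand x = 96/25 as a continued fraction with the Euclidean algorithm:
  96 = 3*25 + 21, so a_0 = 3.
  25 = 1*21 + 4, so a_1 = 1.
  21 = 5*4 + 1, so a_2 = 5.
  4 = 4*1 + 0, so a_3 = 4.
so x = [3; 1, 5, 4].
Convergents (p_i = a_i*p_{i-1} + p_{i-2}, q_i = a_i*q_{i-1} + q_{i-2} with p_{-2}=0, p_{-1}=1, q_{-2}=1, q_{-1}=0), until the denominator exceeds 10:
  i=0: a_0=3, p_0 = 3*1 + 0 = 3, q_0 = 3*0 + 1 = 1.
  i=1: a_1=1, p_1 = 1*3 + 1 = 4, q_1 = 1*1 + 0 = 1.
  i=2: a_2=5, p_2 = 5*4 + 3 = 23, q_2 = 5*1 + 1 = 6.
  i=3: a_3=4, p_3 = 4*23 + 4 = 96, q_3 = 4*6 + 1 = 25.
q_3 = 25 > 10, so the last convergent with denominator <= 10 is p_2/q_2 = 23/6.
The closest fraction with denominator <= 10 is either p_2/q_2 or the intermediate fraction (k*p_2 + p_1)/(k*q_2 + q_1) with the largest k >= 1 whose denominator stays <= 10; these approach x as k grows, and every other convergent or intermediate fraction in range is farther away.
Largest k: floor((10 - q_1)/q_2) = floor((10 - 1)/6) = 1.
That gives (1*23 + 4)/(1*6 + 1) = 27/7.
Compare the errors: |x - 23/6| = |96*6 - 23*25|/(25*6) = 1/150, and |x - 27/7| = |96*7 - 27*25|/(25*7) = 3/175.
Cross-multiplying, 1*175 = 175 < 450 = 3*150, so 1/150 is smaller: the convergent 23/6 is closer to x than 27/7.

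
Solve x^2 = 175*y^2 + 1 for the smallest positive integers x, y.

First expand sqrt(175) as a continued fraction. With x_i = (sqrt(175) + m_i)/d_i and (m_0, d_0) = (0, 1): a_0 = floor(sqrt(175)) = 13, since 13^2 = 169 <= 175 < 196 = 14^2.
Iterate m_{i+1} = d_i*a_i - m_i, d_{i+1} = (175 - m_{i+1}^2)/d_i, a_{i+1} = floor((a_0 + m_{i+1})/d_{i+1}):
  m_1 = 1*13 - 0 = 13, d_1 = (175 - 13^2)/1 = 6/1 = 6, a_1 = floor((13 + 13)/6) = 4.
  m_2 = 6*4 - 13 = 11, d_2 = (175 - 11^2)/6 = 54/6 = 9, a_2 = floor((13 + 11)/9) = 2.
  m_3 = 9*2 - 11 = 7, d_3 = (175 - 7^2)/9 = 126/9 = 14, a_3 = floor((13 + 7)/14) = 1.
  m_4 = 14*1 - 7 = 7, d_4 = (175 - 7^2)/14 = 126/14 = 9, a_4 = floor((13 + 7)/9) = 2.
  m_5 = 9*2 - 7 = 11, d_5 = (175 - 11^2)/9 = 54/9 = 6, a_5 = floor((13 + 11)/6) = 4.
  m_6 = 6*4 - 11 = 13, d_6 = (175 - 13^2)/6 = 6/6 = 1, a_6 = floor((13 + 13)/1) = 26.
  m_7 = 1*26 - 13 = 13, d_7 = (175 - 13^2)/1 = 6/1 = 6: (m_7, d_7) = (m_1, d_1) = (13, 6), so from here the quotients repeat a_1, ..., a_6; the period length is 6.
So sqrt(175) = [13; (4, 2, 1, 2, 4, 26)] with period length k = 6.
k is even, so the fundamental solution of x^2 - 175y^2 = 1 is (p_{k-1}, q_{k-1}) = (p_5, q_5); compute convergents through index 5.
Convergents (p_i = a_i*p_{i-1} + p_{i-2}, q_i = a_i*q_{i-1} + q_{i-2} with p_{-2}=0, p_{-1}=1, q_{-2}=1, q_{-1}=0):
  i=0: a_0=13, p_0 = 13*1 + 0 = 13, q_0 = 13*0 + 1 = 1.
  i=1: a_1=4, p_1 = 4*13 + 1 = 53, q_1 = 4*1 + 0 = 4.
  i=2: a_2=2, p_2 = 2*53 + 13 = 119, q_2 = 2*4 + 1 = 9.
  i=3: a_3=1, p_3 = 1*119 + 53 = 172, q_3 = 1*9 + 4 = 13.
  i=4: a_4=2, p_4 = 2*172 + 119 = 463, q_4 = 2*13 + 9 = 35.
  i=5: a_5=4, p_5 = 4*463 + 172 = 2024, q_5 = 4*35 + 13 = 153.
Check: 2024^2 - 175*153^2 = 4096576 - 4096575 = 1, so (x, y) = (2024, 153) solves the equation, and by the theorem it is the least positive solution.

(x, y) = (2024, 153)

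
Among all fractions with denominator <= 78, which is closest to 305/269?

Expand x = 305/269 as a continued fraction with the Euclidean algorithm:
  305 = 1*269 + 36, so a_0 = 1.
  269 = 7*36 + 17, so a_1 = 7.
  36 = 2*17 + 2, so a_2 = 2.
  17 = 8*2 + 1, so a_3 = 8.
  2 = 2*1 + 0, so a_4 = 2.
so x = [1; 7, 2, 8, 2].
Convergents (p_i = a_i*p_{i-1} + p_{i-2}, q_i = a_i*q_{i-1} + q_{i-2} with p_{-2}=0, p_{-1}=1, q_{-2}=1, q_{-1}=0), until the denominator exceeds 78:
  i=0: a_0=1, p_0 = 1*1 + 0 = 1, q_0 = 1*0 + 1 = 1.
  i=1: a_1=7, p_1 = 7*1 + 1 = 8, q_1 = 7*1 + 0 = 7.
  i=2: a_2=2, p_2 = 2*8 + 1 = 17, q_2 = 2*7 + 1 = 15.
  i=3: a_3=8, p_3 = 8*17 + 8 = 144, q_3 = 8*15 + 7 = 127.
q_3 = 127 > 78, so the last convergent with denominator <= 78 is p_2/q_2 = 17/15.
The closest fraction with denominator <= 78 is either p_2/q_2 or the intermediate fraction (k*p_2 + p_1)/(k*q_2 + q_1) with the largest k >= 1 whose denominator stays <= 78; these approach x as k grows, and every other convergent or intermediate fraction in range is farther away.
Largest k: floor((78 - q_1)/q_2) = floor((78 - 7)/15) = 4.
That gives (4*17 + 8)/(4*15 + 7) = 76/67.
Compare the errors: |x - 17/15| = |305*15 - 17*269|/(269*15) = 2/4035, and |x - 76/67| = |305*67 - 76*269|/(269*67) = 9/18023.
Cross-multiplying, 2*18023 = 36046 < 36315 = 9*4035, so 2/4035 is smaller: the convergent 17/15 is closer to x than 76/67.

17/15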